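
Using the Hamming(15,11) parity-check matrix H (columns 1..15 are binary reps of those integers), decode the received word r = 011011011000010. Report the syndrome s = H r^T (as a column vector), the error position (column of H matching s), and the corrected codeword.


s = (1, 1, 0, 1)^T, error position = 13, corrected codeword c = 011011011000110

Compute s = H r^T mod 2 one row at a time:
  s_1 = 1 + 1 + 0 + 0 + 0 + 0 + 1 + 0 = 3 ≡ 1 (mod 2).
  s_2 = 0 + 1 + 1 + 0 + 0 + 0 + 1 + 0 = 3 ≡ 1 (mod 2).
  s_3 = 1 + 1 + 1 + 0 + 0 + 0 + 1 + 0 = 4 ≡ 0 (mod 2).
  s_4 = 0 + 1 + 1 + 0 + 1 + 0 + 0 + 0 = 3 ≡ 1 (mod 2).
s = (1, 1, 0, 1)^T — this equals column 13 of H (binary 1101), so error is at position 13.
Correct: flip bit 13 of r = 011011011000010 to get c = 011011011000110.


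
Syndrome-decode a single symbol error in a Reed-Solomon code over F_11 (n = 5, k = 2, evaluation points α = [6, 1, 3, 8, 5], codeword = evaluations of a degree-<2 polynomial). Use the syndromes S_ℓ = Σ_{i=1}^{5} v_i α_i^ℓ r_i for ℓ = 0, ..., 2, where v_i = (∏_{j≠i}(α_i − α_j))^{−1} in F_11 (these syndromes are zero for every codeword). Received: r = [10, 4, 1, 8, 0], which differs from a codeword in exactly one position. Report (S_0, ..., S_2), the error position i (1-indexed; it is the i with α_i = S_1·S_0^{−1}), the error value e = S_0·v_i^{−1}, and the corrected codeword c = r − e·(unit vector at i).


S = (9, 5, 4), error at position 3, error magnitude e = 10, c = [10, 4, 2, 8, 0].

Step 1: column multipliers v_i = (∏_{j≠i}(α_i − α_j))^{−1} mod 11.
  i = 1 (α = 6): (6−1)(6−3)(6−8)(6−5) = 5·3·(−2)·1 = −30 ≡ 3, so v_1 = 3^{−1} = 4 (mod 11).
  i = 2 (α = 1): (1−6)(1−3)(1−8)(1−5) = (−5)·(−2)·(−7)·(−4) = 280 ≡ 5, so v_2 = 5^{−1} = 9 (mod 11).
  i = 3 (α = 3): (3−6)(3−1)(3−8)(3−5) = (−3)·2·(−5)·(−2) = −60 ≡ 6, so v_3 = 6^{−1} = 2 (mod 11).
  i = 4 (α = 8): (8−6)(8−1)(8−3)(8−5) = 2·7·5·3 = 210 ≡ 1, so v_4 = 1^{−1} = 1 (mod 11).
  i = 5 (α = 5): (5−6)(5−1)(5−3)(5−8) = (−1)·4·2·(−3) = 24 ≡ 2, so v_5 = 2^{−1} = 6 (mod 11).
  v = [4, 9, 2, 1, 6].
Step 2: syndromes of r = [10, 4, 1, 8, 0] (all sums mod 11).
  S_0 = Σ v_i r_i = 4·10 + 9·4 + 2·1 + 1·8 + 6·0 = 86 ≡ 9.
  S_1 = Σ v_i α_i r_i = 4·6·10 + 9·1·4 + 2·3·1 + 1·8·8 + 6·5·0 = 346 ≡ 5.
  α_i^2 mod 11 = [3, 1, 9, 9, 3].
  S_2 = Σ v_i α_i^2 r_i = 4·3·10 + 9·1·4 + 2·9·1 + 1·9·8 + 6·3·0 = 246 ≡ 4.
  S = (9, 5, 4) ≠ 0, so r is not a codeword (an error is present).
Step 3: locate the error. For a single error e at position i, S_ℓ = v_i·e·α_i^ℓ, so α_err = S_1/S_0.
  S_0^{−1} = 9^{−1} = 5 (mod 11), so α_err = 5·5 = 25 ≡ 3 = α_3. Error position i = 3.
  Consistency check: S_2/S_1 = 4·9 = 36 ≡ 3 = α_err ✓ (single-error assumption holds).
Step 4: error magnitude e = S_0/v_3 = S_0·∏_{j≠3}(α_3 − α_j) = 9·6 = 54 ≡ 10 (mod 11).
Step 5: correct position 3: c_3 = r_3 − e = 1 − 10 ≡ 2 (mod 11). Hence c = [10, 4, 2, 8, 0].
  Check: interpolating c through the α_i gives m(x) = 5 + 10·x (degree < 2) with m(α_i) = c_i for every i, so c is indeed a codeword.


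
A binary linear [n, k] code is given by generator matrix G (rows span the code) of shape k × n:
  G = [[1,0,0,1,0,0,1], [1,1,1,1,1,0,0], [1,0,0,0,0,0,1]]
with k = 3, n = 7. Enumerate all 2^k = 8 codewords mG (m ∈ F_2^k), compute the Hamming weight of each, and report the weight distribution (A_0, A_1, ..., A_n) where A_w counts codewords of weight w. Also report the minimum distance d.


Weight distribution: A_0 = 1, A_1 = 1, A_2 = 1, A_3 = 1, A_4 = 2, A_5 = 2. Minimum distance d = 1.

Enumerate all 2^3 = 8 messages m ∈ F_2^3.
For each, compute codeword c = mG in F_2^7, then tally its weight.
  m = 000 → c = 0000000, weight = 0.
  m = 100 → c = 1001001, weight = 3.
  m = 010 → c = 1111100, weight = 5.
  m = 110 → c = 0110101, weight = 4.
  m = 001 → c = 1000001, weight = 2.
  m = 101 → c = 0001000, weight = 1.
  m = 011 → c = 0111101, weight = 5.
  m = 111 → c = 1110100, weight = 4.
Tally weights:
  weight 0: 1 codewords.
  weight 1: 1 codewords.
  weight 2: 1 codewords.
  weight 3: 1 codewords.
  weight 4: 2 codewords.
  weight 5: 2 codewords.
Minimum distance d = smallest w > 0 with A_w > 0 = 1.
Sanity: Σ A_w = 8 = 2^3 = 8 ✓.


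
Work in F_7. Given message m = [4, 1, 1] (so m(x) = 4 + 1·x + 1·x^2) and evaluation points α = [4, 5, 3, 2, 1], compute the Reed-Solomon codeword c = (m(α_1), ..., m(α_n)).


c = [3, 6, 2, 3, 6]

Message polynomial: m(x) = 4 + 1·x + 1·x^2 (mod 7).
For each evaluation point α_i, compute m(α_i) mod 7:
  α_1 = 4: Horner steps 1 → 5 → 3, so m(4) = 3.
  α_2 = 5: Horner steps 1 → 6 → 6, so m(5) = 6.
  α_3 = 3: Horner steps 1 → 4 → 2, so m(3) = 2.
  α_4 = 2: Horner steps 1 → 3 → 3, so m(2) = 3.
  α_5 = 1: Horner steps 1 → 2 → 6, so m(1) = 6.
Codeword c = [3, 6, 2, 3, 6] ∈ F_7^5.


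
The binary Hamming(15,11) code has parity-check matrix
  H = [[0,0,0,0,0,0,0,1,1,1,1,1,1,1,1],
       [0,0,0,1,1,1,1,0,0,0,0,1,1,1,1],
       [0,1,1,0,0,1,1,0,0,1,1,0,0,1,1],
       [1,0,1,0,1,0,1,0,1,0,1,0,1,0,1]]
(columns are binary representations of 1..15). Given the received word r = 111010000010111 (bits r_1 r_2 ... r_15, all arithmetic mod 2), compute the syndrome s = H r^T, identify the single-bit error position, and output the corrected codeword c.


s = (0, 0, 1, 0)^T, error position = 2, corrected codeword c = 101010000010111

Compute s = H r^T mod 2 one row at a time:
  s_1 = 0 + 0 + 0 + 1 + 0 + 1 + 1 + 1 = 4 ≡ 0 (mod 2).
  s_2 = 0 + 1 + 0 + 0 + 0 + 1 + 1 + 1 = 4 ≡ 0 (mod 2).
  s_3 = 1 + 1 + 0 + 0 + 0 + 1 + 1 + 1 = 5 ≡ 1 (mod 2).
  s_4 = 1 + 1 + 1 + 0 + 0 + 1 + 1 + 1 = 6 ≡ 0 (mod 2).
s = (0, 0, 1, 0)^T — this equals column 2 of H (binary 0010), so error is at position 2.
Correct: flip bit 2 of r = 111010000010111 to get c = 101010000010111.


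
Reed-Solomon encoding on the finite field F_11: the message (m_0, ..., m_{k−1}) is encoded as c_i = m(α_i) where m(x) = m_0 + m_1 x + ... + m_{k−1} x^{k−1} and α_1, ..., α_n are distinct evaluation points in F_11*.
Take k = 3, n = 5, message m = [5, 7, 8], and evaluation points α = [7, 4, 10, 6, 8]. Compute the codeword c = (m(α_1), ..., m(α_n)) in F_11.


c = [6, 7, 6, 5, 1]

Message polynomial: m(x) = 5 + 7·x + 8·x^2 (mod 11).
For each evaluation point α_i, compute m(α_i) mod 11:
  α_1 = 7: Horner steps 8 → 8 → 6, so m(7) = 6.
  α_2 = 4: Horner steps 8 → 6 → 7, so m(4) = 7.
  α_3 = 10: Horner steps 8 → 10 → 6, so m(10) = 6.
  α_4 = 6: Horner steps 8 → 0 → 5, so m(6) = 5.
  α_5 = 8: Horner steps 8 → 5 → 1, so m(8) = 1.
Codeword c = [6, 7, 6, 5, 1] ∈ F_11^5.


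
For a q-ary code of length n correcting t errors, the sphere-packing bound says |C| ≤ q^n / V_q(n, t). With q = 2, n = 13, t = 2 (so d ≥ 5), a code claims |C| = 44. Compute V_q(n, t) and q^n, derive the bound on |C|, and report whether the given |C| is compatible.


V_q(n, t) = 92, q^n = 8192, Hamming bound = 89, |C| = 44 ≤ bound (satisfied).

Step 1: Compute V_q(n, t) = Σ_{j=0}^2 C(n, j) (q−1)^j.
  j = 0: C(13,0)·(1)^0 = 1·1 = 1.
  j = 1: C(13,1)·(1)^1 = 13·1 = 13.
  j = 2: C(13,2)·(1)^2 = 78·1 = 78.
  V_q(n, t) = 1 + 13 + 78 = 92.
Step 2: q^n = 2^13 = 8192.
Step 3: Hamming bound ⌊q^n / V_q(n,t)⌋ = ⌊8192/92⌋ = 89.
Step 4: Compare |C| = 44 to 89: satisfied.
The claimed |C| lies below the Hamming bound.


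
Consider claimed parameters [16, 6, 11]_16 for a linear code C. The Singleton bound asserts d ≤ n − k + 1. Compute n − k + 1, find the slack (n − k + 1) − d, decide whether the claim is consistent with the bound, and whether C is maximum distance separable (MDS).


Singleton RHS = n − k + 1 = 11, slack = 0, bound satisfied, MDS.

Singleton bound: d ≤ n − k + 1.
Here n = 16, k = 6, so n − k + 1 = 11.
Given d = 11, check d ≤ 11: YES.
Slack = (n − k + 1) − d = 0.
The code is MDS (slack = 0).
Description: the claimed parameters are [16, 6, 11]_16; such a code would be MDS (meets Singleton bound).


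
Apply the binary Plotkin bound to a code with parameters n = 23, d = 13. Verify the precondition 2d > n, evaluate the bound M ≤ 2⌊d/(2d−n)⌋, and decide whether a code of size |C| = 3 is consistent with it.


Plotkin bound M ≤ 8; given |C| = 3 ≤ bound (satisfied).

Check applicability: 2d = 26, n = 23.
2d − n = 3 > 0, so Plotkin applies.
Compute d/(2d−n) = 13/3 ≈ 4.3333.
⌊d/(2d−n)⌋ = 4.
Plotkin bound: M ≤ 2·4 = 8.
Given |C| = 3, check: satisfied.
This |C| is below the Plotkin bound.


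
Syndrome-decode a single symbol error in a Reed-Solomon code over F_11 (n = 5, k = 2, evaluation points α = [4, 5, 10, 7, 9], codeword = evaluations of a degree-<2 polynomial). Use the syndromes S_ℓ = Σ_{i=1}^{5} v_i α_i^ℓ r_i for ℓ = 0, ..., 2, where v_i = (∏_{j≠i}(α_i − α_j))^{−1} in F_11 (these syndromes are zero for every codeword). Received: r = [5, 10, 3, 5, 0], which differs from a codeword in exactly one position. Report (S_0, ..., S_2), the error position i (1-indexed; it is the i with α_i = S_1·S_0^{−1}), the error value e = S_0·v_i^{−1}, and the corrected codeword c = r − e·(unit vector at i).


S = (10, 7, 6), error at position 1, error magnitude e = 9, c = [7, 10, 3, 5, 0].

Step 1: column multipliers v_i = (∏_{j≠i}(α_i − α_j))^{−1} mod 11.
  i = 1 (α = 4): (4−5)(4−10)(4−7)(4−9) = (−1)·(−6)·(−3)·(−5) = 90 ≡ 2, so v_1 = 2^{−1} = 6 (mod 11).
  i = 2 (α = 5): (5−4)(5−10)(5−7)(5−9) = 1·(−5)·(−2)·(−4) = −40 ≡ 4, so v_2 = 4^{−1} = 3 (mod 11).
  i = 3 (α = 10): (10−4)(10−5)(10−7)(10−9) = 6·5·3·1 = 90 ≡ 2, so v_3 = 2^{−1} = 6 (mod 11).
  i = 4 (α = 7): (7−4)(7−5)(7−10)(7−9) = 3·2·(−3)·(−2) = 36 ≡ 3, so v_4 = 3^{−1} = 4 (mod 11).
  i = 5 (α = 9): (9−4)(9−5)(9−10)(9−7) = 5·4·(−1)·2 = −40 ≡ 4, so v_5 = 4^{−1} = 3 (mod 11).
  v = [6, 3, 6, 4, 3].
Step 2: syndromes of r = [5, 10, 3, 5, 0] (all sums mod 11).
  S_0 = Σ v_i r_i = 6·5 + 3·10 + 6·3 + 4·5 + 3·0 = 98 ≡ 10.
  S_1 = Σ v_i α_i r_i = 6·4·5 + 3·5·10 + 6·10·3 + 4·7·5 + 3·9·0 = 590 ≡ 7.
  α_i^2 mod 11 = [5, 3, 1, 5, 4].
  S_2 = Σ v_i α_i^2 r_i = 6·5·5 + 3·3·10 + 6·1·3 + 4·5·5 + 3·4·0 = 358 ≡ 6.
  S = (10, 7, 6) ≠ 0, so r is not a codeword (an error is present).
Step 3: locate the error. For a single error e at position i, S_ℓ = v_i·e·α_i^ℓ, so α_err = S_1/S_0.
  S_0^{−1} = 10^{−1} = 10 (mod 11), so α_err = 7·10 = 70 ≡ 4 = α_1. Error position i = 1.
  Consistency check: S_2/S_1 = 6·8 = 48 ≡ 4 = α_err ✓ (single-error assumption holds).
Step 4: error magnitude e = S_0/v_1 = S_0·∏_{j≠1}(α_1 − α_j) = 10·2 = 20 ≡ 9 (mod 11).
Step 5: correct position 1: c_1 = r_1 − e = 5 − 9 ≡ 7 (mod 11). Hence c = [7, 10, 3, 5, 0].
  Check: interpolating c through the α_i gives m(x) = 6 + 3·x (degree < 2) with m(α_i) = c_i for every i, so c is indeed a codeword.


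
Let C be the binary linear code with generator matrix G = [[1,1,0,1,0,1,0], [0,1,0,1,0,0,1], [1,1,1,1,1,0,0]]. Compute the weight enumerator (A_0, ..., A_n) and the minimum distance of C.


Weight distribution: A_0 = 1, A_3 = 3, A_4 = 2, A_5 = 1, A_6 = 1. Minimum distance d = 3.

Enumerate all 2^3 = 8 messages m ∈ F_2^3.
For each, compute codeword c = mG in F_2^7, then tally its weight.
  m = 000 → c = 0000000, weight = 0.
  m = 100 → c = 1101010, weight = 4.
  m = 010 → c = 0101001, weight = 3.
  m = 110 → c = 1000011, weight = 3.
  m = 001 → c = 1111100, weight = 5.
  m = 101 → c = 0010110, weight = 3.
  m = 011 → c = 1010101, weight = 4.
  m = 111 → c = 0111111, weight = 6.
Tally weights:
  weight 0: 1 codewords.
  weight 3: 3 codewords.
  weight 4: 2 codewords.
  weight 5: 1 codewords.
  weight 6: 1 codewords.
Minimum distance d = smallest w > 0 with A_w > 0 = 3.
Sanity: Σ A_w = 8 = 2^3 = 8 ✓.


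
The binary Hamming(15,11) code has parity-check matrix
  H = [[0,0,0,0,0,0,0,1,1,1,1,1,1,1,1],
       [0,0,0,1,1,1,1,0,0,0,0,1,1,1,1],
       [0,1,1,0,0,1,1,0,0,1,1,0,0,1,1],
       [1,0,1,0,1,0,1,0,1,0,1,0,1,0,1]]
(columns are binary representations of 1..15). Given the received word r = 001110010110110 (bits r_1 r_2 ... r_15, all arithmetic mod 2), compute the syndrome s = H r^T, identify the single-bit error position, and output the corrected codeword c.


s = (1, 0, 0, 0)^T, error position = 8, corrected codeword c = 001110000110110

Compute s = H r^T mod 2 one row at a time:
  s_1 = 1 + 0 + 1 + 1 + 0 + 1 + 1 + 0 = 5 ≡ 1 (mod 2).
  s_2 = 1 + 1 + 0 + 0 + 0 + 1 + 1 + 0 = 4 ≡ 0 (mod 2).
  s_3 = 0 + 1 + 0 + 0 + 1 + 1 + 1 + 0 = 4 ≡ 0 (mod 2).
  s_4 = 0 + 1 + 1 + 0 + 0 + 1 + 1 + 0 = 4 ≡ 0 (mod 2).
s = (1, 0, 0, 0)^T — this equals column 8 of H (binary 1000), so error is at position 8.
Correct: flip bit 8 of r = 001110010110110 to get c = 001110000110110.


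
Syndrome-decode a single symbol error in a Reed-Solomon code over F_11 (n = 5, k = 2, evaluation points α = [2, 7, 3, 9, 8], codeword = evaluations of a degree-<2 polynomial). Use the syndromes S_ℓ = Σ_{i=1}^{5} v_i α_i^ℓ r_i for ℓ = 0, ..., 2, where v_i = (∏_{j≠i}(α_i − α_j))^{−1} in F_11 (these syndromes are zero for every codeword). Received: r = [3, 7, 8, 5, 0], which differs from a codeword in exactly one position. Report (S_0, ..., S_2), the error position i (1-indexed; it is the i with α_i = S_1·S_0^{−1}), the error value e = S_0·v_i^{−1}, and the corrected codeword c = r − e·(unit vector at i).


S = (8, 1, 7), error at position 2, error magnitude e = 1, c = [3, 6, 8, 5, 0].

Step 1: column multipliers v_i = (∏_{j≠i}(α_i − α_j))^{−1} mod 11.
  i = 1 (α = 2): (2−7)(2−3)(2−9)(2−8) = (−5)·(−1)·(−7)·(−6) = 210 ≡ 1, so v_1 = 1^{−1} = 1 (mod 11).
  i = 2 (α = 7): (7−2)(7−3)(7−9)(7−8) = 5·4·(−2)·(−1) = 40 ≡ 7, so v_2 = 7^{−1} = 8 (mod 11).
  i = 3 (α = 3): (3−2)(3−7)(3−9)(3−8) = 1·(−4)·(−6)·(−5) = −120 ≡ 1, so v_3 = 1^{−1} = 1 (mod 11).
  i = 4 (α = 9): (9−2)(9−7)(9−3)(9−8) = 7·2·6·1 = 84 ≡ 7, so v_4 = 7^{−1} = 8 (mod 11).
  i = 5 (α = 8): (8−2)(8−7)(8−3)(8−9) = 6·1·5·(−1) = −30 ≡ 3, so v_5 = 3^{−1} = 4 (mod 11).
  v = [1, 8, 1, 8, 4].
Step 2: syndromes of r = [3, 7, 8, 5, 0] (all sums mod 11).
  S_0 = Σ v_i r_i = 1·3 + 8·7 + 1·8 + 8·5 + 4·0 = 107 ≡ 8.
  S_1 = Σ v_i α_i r_i = 1·2·3 + 8·7·7 + 1·3·8 + 8·9·5 + 4·8·0 = 782 ≡ 1.
  α_i^2 mod 11 = [4, 5, 9, 4, 9].
  S_2 = Σ v_i α_i^2 r_i = 1·4·3 + 8·5·7 + 1·9·8 + 8·4·5 + 4·9·0 = 524 ≡ 7.
  S = (8, 1, 7) ≠ 0, so r is not a codeword (an error is present).
Step 3: locate the error. For a single error e at position i, S_ℓ = v_i·e·α_i^ℓ, so α_err = S_1/S_0.
  S_0^{−1} = 8^{−1} = 7 (mod 11), so α_err = 1·7 = 7 ≡ 7 = α_2. Error position i = 2.
  Consistency check: S_2/S_1 = 7·1 = 7 ≡ 7 = α_err ✓ (single-error assumption holds).
Step 4: error magnitude e = S_0/v_2 = S_0·∏_{j≠2}(α_2 − α_j) = 8·7 = 56 ≡ 1 (mod 11).
Step 5: correct position 2: c_2 = r_2 − e = 7 − 1 ≡ 6 (mod 11). Hence c = [3, 6, 8, 5, 0].
  Check: interpolating c through the α_i gives m(x) = 4 + 5·x (degree < 2) with m(α_i) = c_i for every i, so c is indeed a codeword.


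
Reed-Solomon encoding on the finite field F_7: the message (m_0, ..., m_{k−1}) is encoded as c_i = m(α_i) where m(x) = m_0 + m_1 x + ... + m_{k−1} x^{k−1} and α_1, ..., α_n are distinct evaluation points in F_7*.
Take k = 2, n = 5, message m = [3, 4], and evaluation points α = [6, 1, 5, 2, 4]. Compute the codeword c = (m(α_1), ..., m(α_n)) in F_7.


c = [6, 0, 2, 4, 5]

Message polynomial: m(x) = 3 + 4·x (mod 7).
For each evaluation point α_i, compute m(α_i) mod 7:
  α_1 = 6: Horner steps 4 → 6, so m(6) = 6.
  α_2 = 1: Horner steps 4 → 0, so m(1) = 0.
  α_3 = 5: Horner steps 4 → 2, so m(5) = 2.
  α_4 = 2: Horner steps 4 → 4, so m(2) = 4.
  α_5 = 4: Horner steps 4 → 5, so m(4) = 5.
Codeword c = [6, 0, 2, 4, 5] ∈ F_7^5.


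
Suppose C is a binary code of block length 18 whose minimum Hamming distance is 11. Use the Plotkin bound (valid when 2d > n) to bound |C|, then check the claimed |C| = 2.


Plotkin bound M ≤ 4; given |C| = 2 ≤ bound (satisfied).

Check applicability: 2d = 22, n = 18.
2d − n = 4 > 0, so Plotkin applies.
Compute d/(2d−n) = 11/4 ≈ 2.7500.
⌊d/(2d−n)⌋ = 2.
Plotkin bound: M ≤ 2·2 = 4.
Given |C| = 2, check: satisfied.
This |C| is below the Plotkin bound.


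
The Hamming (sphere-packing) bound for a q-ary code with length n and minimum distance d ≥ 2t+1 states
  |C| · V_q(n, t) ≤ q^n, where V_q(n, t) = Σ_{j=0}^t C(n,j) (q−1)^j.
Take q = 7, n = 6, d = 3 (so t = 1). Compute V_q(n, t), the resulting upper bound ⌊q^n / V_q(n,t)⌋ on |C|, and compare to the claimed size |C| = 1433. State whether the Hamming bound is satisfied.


V_q(n, t) = 37, q^n = 117649, Hamming bound = 3179, |C| = 1433 ≤ bound (satisfied).

Step 1: Compute V_q(n, t) = Σ_{j=0}^1 C(n, j) (q−1)^j.
  j = 0: C(6,0)·(6)^0 = 1·1 = 1.
  j = 1: C(6,1)·(6)^1 = 6·6 = 36.
  V_q(n, t) = 1 + 36 = 37.
Step 2: q^n = 7^6 = 117649.
Step 3: Hamming bound ⌊q^n / V_q(n,t)⌋ = ⌊117649/37⌋ = 3179.
Step 4: Compare |C| = 1433 to 3179: satisfied.
The claimed |C| lies below the Hamming bound.


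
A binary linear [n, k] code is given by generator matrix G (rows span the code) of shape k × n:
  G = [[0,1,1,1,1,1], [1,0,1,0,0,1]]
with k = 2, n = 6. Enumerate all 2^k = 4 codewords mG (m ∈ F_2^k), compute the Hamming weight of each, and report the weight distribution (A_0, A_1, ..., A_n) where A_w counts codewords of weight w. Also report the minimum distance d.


Weight distribution: A_0 = 1, A_3 = 1, A_4 = 1, A_5 = 1. Minimum distance d = 3.

Enumerate all 2^2 = 4 messages m ∈ F_2^2.
For each, compute codeword c = mG in F_2^6, then tally its weight.
  m = 00 → c = 000000, weight = 0.
  m = 10 → c = 011111, weight = 5.
  m = 01 → c = 101001, weight = 3.
  m = 11 → c = 110110, weight = 4.
Tally weights:
  weight 0: 1 codewords.
  weight 3: 1 codewords.
  weight 4: 1 codewords.
  weight 5: 1 codewords.
Minimum distance d = smallest w > 0 with A_w > 0 = 3.
Sanity: Σ A_w = 4 = 2^2 = 4 ✓.


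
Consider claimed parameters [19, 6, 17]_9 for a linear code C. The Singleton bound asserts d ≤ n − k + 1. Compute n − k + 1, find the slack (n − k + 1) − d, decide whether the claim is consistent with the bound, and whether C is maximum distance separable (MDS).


Singleton RHS = n − k + 1 = 14, slack = -3, bound violated (no such code; not MDS).

Singleton bound: d ≤ n − k + 1.
Here n = 19, k = 6, so n − k + 1 = 14.
Given d = 17, check d ≤ 14: NO.
Slack = (n − k + 1) − d = -3.
The slack is negative: d = 17 exceeds n − k + 1 = 14 by 3, so the Singleton bound is violated and no linear [19, 6, 17]_9 code can exist. In particular it is not MDS (MDS requires d = n − k + 1 exactly).
Description: the claimed parameters are [19, 6, 17]_9; such a code would be impossible (violates the Singleton bound).


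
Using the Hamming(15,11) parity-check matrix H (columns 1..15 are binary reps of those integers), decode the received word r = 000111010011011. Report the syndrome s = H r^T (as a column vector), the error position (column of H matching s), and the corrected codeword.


s = (1, 0, 0, 1)^T, error position = 9, corrected codeword c = 000111011011011

Compute s = H r^T mod 2 one row at a time:
  s_1 = 1 + 0 + 0 + 1 + 1 + 0 + 1 + 1 = 5 ≡ 1 (mod 2).
  s_2 = 1 + 1 + 1 + 0 + 1 + 0 + 1 + 1 = 6 ≡ 0 (mod 2).
  s_3 = 0 + 0 + 1 + 0 + 0 + 1 + 1 + 1 = 4 ≡ 0 (mod 2).
  s_4 = 0 + 0 + 1 + 0 + 0 + 1 + 0 + 1 = 3 ≡ 1 (mod 2).
s = (1, 0, 0, 1)^T — this equals column 9 of H (binary 1001), so error is at position 9.
Correct: flip bit 9 of r = 000111010011011 to get c = 000111011011011.


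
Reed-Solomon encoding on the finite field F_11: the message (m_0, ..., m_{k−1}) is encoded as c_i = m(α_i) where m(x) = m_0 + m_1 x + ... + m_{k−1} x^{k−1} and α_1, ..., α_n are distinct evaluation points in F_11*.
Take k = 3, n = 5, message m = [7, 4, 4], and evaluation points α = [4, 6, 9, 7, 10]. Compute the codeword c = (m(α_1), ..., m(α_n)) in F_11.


c = [10, 10, 4, 0, 7]

Message polynomial: m(x) = 7 + 4·x + 4·x^2 (mod 11).
For each evaluation point α_i, compute m(α_i) mod 11:
  α_1 = 4: Horner steps 4 → 9 → 10, so m(4) = 10.
  α_2 = 6: Horner steps 4 → 6 → 10, so m(6) = 10.
  α_3 = 9: Horner steps 4 → 7 → 4, so m(9) = 4.
  α_4 = 7: Horner steps 4 → 10 → 0, so m(7) = 0.
  α_5 = 10: Horner steps 4 → 0 → 7, so m(10) = 7.
Codeword c = [10, 10, 4, 0, 7] ∈ F_11^5.


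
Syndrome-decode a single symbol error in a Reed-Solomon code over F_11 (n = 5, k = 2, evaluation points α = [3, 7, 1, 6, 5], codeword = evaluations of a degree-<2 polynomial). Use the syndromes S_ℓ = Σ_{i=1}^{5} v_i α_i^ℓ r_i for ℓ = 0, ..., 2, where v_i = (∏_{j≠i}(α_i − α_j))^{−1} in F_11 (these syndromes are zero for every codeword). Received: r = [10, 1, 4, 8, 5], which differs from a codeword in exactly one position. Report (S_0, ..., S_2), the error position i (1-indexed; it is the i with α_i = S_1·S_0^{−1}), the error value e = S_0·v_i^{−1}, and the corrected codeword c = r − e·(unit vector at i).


S = (3, 10, 4), error at position 2, error magnitude e = 1, c = [10, 0, 4, 8, 5].

Step 1: column multipliers v_i = (∏_{j≠i}(α_i − α_j))^{−1} mod 11.
  i = 1 (α = 3): (3−7)(3−1)(3−6)(3−5) = (−4)·2·(−3)·(−2) = −48 ≡ 7, so v_1 = 7^{−1} = 8 (mod 11).
  i = 2 (α = 7): (7−3)(7−1)(7−6)(7−5) = 4·6·1·2 = 48 ≡ 4, so v_2 = 4^{−1} = 3 (mod 11).
  i = 3 (α = 1): (1−3)(1−7)(1−6)(1−5) = (−2)·(−6)·(−5)·(−4) = 240 ≡ 9, so v_3 = 9^{−1} = 5 (mod 11).
  i = 4 (α = 6): (6−3)(6−7)(6−1)(6−5) = 3·(−1)·5·1 = −15 ≡ 7, so v_4 = 7^{−1} = 8 (mod 11).
  i = 5 (α = 5): (5−3)(5−7)(5−1)(5−6) = 2·(−2)·4·(−1) = 16 ≡ 5, so v_5 = 5^{−1} = 9 (mod 11).
  v = [8, 3, 5, 8, 9].
Step 2: syndromes of r = [10, 1, 4, 8, 5] (all sums mod 11).
  S_0 = Σ v_i r_i = 8·10 + 3·1 + 5·4 + 8·8 + 9·5 = 212 ≡ 3.
  S_1 = Σ v_i α_i r_i = 8·3·10 + 3·7·1 + 5·1·4 + 8·6·8 + 9·5·5 = 890 ≡ 10.
  α_i^2 mod 11 = [9, 5, 1, 3, 3].
  S_2 = Σ v_i α_i^2 r_i = 8·9·10 + 3·5·1 + 5·1·4 + 8·3·8 + 9·3·5 = 1082 ≡ 4.
  S = (3, 10, 4) ≠ 0, so r is not a codeword (an error is present).
Step 3: locate the error. For a single error e at position i, S_ℓ = v_i·e·α_i^ℓ, so α_err = S_1/S_0.
  S_0^{−1} = 3^{−1} = 4 (mod 11), so α_err = 10·4 = 40 ≡ 7 = α_2. Error position i = 2.
  Consistency check: S_2/S_1 = 4·10 = 40 ≡ 7 = α_err ✓ (single-error assumption holds).
Step 4: error magnitude e = S_0/v_2 = S_0·∏_{j≠2}(α_2 − α_j) = 3·4 = 12 ≡ 1 (mod 11).
Step 5: correct position 2: c_2 = r_2 − e = 1 − 1 ≡ 0 (mod 11). Hence c = [10, 0, 4, 8, 5].
  Check: interpolating c through the α_i gives m(x) = 1 + 3·x (degree < 2) with m(α_i) = c_i for every i, so c is indeed a codeword.


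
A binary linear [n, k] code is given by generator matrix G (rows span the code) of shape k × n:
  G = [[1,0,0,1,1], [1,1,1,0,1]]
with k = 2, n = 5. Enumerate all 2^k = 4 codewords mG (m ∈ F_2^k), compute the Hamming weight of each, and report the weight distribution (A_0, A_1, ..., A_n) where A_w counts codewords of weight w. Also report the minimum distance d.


Weight distribution: A_0 = 1, A_3 = 2, A_4 = 1. Minimum distance d = 3.

Enumerate all 2^2 = 4 messages m ∈ F_2^2.
For each, compute codeword c = mG in F_2^5, then tally its weight.
  m = 00 → c = 00000, weight = 0.
  m = 10 → c = 10011, weight = 3.
  m = 01 → c = 11101, weight = 4.
  m = 11 → c = 01110, weight = 3.
Tally weights:
  weight 0: 1 codewords.
  weight 3: 2 codewords.
  weight 4: 1 codewords.
Minimum distance d = smallest w > 0 with A_w > 0 = 3.
Sanity: Σ A_w = 4 = 2^2 = 4 ✓.


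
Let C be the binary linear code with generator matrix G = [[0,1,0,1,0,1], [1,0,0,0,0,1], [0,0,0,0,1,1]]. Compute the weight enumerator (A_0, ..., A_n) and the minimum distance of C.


Weight distribution: A_0 = 1, A_2 = 3, A_3 = 3, A_5 = 1. Minimum distance d = 2.

Enumerate all 2^3 = 8 messages m ∈ F_2^3.
For each, compute codeword c = mG in F_2^6, then tally its weight.
  m = 000 → c = 000000, weight = 0.
  m = 100 → c = 010101, weight = 3.
  m = 010 → c = 100001, weight = 2.
  m = 110 → c = 110100, weight = 3.
  m = 001 → c = 000011, weight = 2.
  m = 101 → c = 010110, weight = 3.
  m = 011 → c = 100010, weight = 2.
  m = 111 → c = 110111, weight = 5.
Tally weights:
  weight 0: 1 codewords.
  weight 2: 3 codewords.
  weight 3: 3 codewords.
  weight 5: 1 codewords.
Minimum distance d = smallest w > 0 with A_w > 0 = 2.
Sanity: Σ A_w = 8 = 2^3 = 8 ✓.


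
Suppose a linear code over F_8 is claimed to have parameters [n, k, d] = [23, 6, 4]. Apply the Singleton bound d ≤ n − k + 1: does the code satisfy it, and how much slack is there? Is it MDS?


Singleton RHS = n − k + 1 = 18, slack = 14, bound satisfied, not MDS.

Singleton bound: d ≤ n − k + 1.
Here n = 23, k = 6, so n − k + 1 = 18.
Given d = 4, check d ≤ 18: YES.
Slack = (n − k + 1) − d = 14.
The code is NOT MDS (slack = 14 > 0).
Description: the claimed parameters are [23, 6, 4]_8; such a code would be non-MDS.


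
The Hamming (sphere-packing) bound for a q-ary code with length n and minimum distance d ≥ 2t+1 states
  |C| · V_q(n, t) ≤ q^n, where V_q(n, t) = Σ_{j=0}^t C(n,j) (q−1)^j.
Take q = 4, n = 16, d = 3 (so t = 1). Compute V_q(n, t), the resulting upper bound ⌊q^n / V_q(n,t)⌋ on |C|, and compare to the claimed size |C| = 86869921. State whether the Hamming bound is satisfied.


V_q(n, t) = 49, q^n = 4294967296, Hamming bound = 87652393, |C| = 86869921 ≤ bound (satisfied).

Step 1: Compute V_q(n, t) = Σ_{j=0}^1 C(n, j) (q−1)^j.
  j = 0: C(16,0)·(3)^0 = 1·1 = 1.
  j = 1: C(16,1)·(3)^1 = 16·3 = 48.
  V_q(n, t) = 1 + 48 = 49.
Step 2: q^n = 4^16 = 4294967296.
Step 3: Hamming bound ⌊q^n / V_q(n,t)⌋ = ⌊4294967296/49⌋ = 87652393.
Step 4: Compare |C| = 86869921 to 87652393: satisfied.
The claimed |C| lies below the Hamming bound.


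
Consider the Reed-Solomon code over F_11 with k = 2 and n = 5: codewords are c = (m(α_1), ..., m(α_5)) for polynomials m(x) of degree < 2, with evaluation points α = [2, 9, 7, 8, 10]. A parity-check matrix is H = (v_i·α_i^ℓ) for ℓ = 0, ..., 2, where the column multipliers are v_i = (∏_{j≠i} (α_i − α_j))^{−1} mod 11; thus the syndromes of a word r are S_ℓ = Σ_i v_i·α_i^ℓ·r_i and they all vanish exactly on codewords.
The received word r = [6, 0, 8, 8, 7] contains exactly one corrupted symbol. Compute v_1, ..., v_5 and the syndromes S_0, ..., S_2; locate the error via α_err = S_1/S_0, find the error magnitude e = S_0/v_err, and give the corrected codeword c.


S = (4, 10, 3), error at position 4, error magnitude e = 4, c = [6, 0, 8, 4, 7].

Step 1: column multipliers v_i = (∏_{j≠i}(α_i − α_j))^{−1} mod 11.
  i = 1 (α = 2): (2−9)(2−7)(2−8)(2−10) = (−7)·(−5)·(−6)·(−8) = 1680 ≡ 8, so v_1 = 8^{−1} = 7 (mod 11).
  i = 2 (α = 9): (9−2)(9−7)(9−8)(9−10) = 7·2·1·(−1) = −14 ≡ 8, so v_2 = 8^{−1} = 7 (mod 11).
  i = 3 (α = 7): (7−2)(7−9)(7−8)(7−10) = 5·(−2)·(−1)·(−3) = −30 ≡ 3, so v_3 = 3^{−1} = 4 (mod 11).
  i = 4 (α = 8): (8−2)(8−9)(8−7)(8−10) = 6·(−1)·1·(−2) = 12 ≡ 1, so v_4 = 1^{−1} = 1 (mod 11).
  i = 5 (α = 10): (10−2)(10−9)(10−7)(10−8) = 8·1·3·2 = 48 ≡ 4, so v_5 = 4^{−1} = 3 (mod 11).
  v = [7, 7, 4, 1, 3].
Step 2: syndromes of r = [6, 0, 8, 8, 7] (all sums mod 11).
  S_0 = Σ v_i r_i = 7·6 + 7·0 + 4·8 + 1·8 + 3·7 = 103 ≡ 4.
  S_1 = Σ v_i α_i r_i = 7·2·6 + 7·9·0 + 4·7·8 + 1·8·8 + 3·10·7 = 582 ≡ 10.
  α_i^2 mod 11 = [4, 4, 5, 9, 1].
  S_2 = Σ v_i α_i^2 r_i = 7·4·6 + 7·4·0 + 4·5·8 + 1·9·8 + 3·1·7 = 421 ≡ 3.
  S = (4, 10, 3) ≠ 0, so r is not a codeword (an error is present).
Step 3: locate the error. For a single error e at position i, S_ℓ = v_i·e·α_i^ℓ, so α_err = S_1/S_0.
  S_0^{−1} = 4^{−1} = 3 (mod 11), so α_err = 10·3 = 30 ≡ 8 = α_4. Error position i = 4.
  Consistency check: S_2/S_1 = 3·10 = 30 ≡ 8 = α_err ✓ (single-error assumption holds).
Step 4: error magnitude e = S_0/v_4 = S_0·∏_{j≠4}(α_4 − α_j) = 4·1 = 4 ≡ 4 (mod 11).
Step 5: correct position 4: c_4 = r_4 − e = 8 − 4 ≡ 4 (mod 11). Hence c = [6, 0, 8, 4, 7].
  Check: interpolating c through the α_i gives m(x) = 3 + 7·x (degree < 2) with m(α_i) = c_i for every i, so c is indeed a codeword.


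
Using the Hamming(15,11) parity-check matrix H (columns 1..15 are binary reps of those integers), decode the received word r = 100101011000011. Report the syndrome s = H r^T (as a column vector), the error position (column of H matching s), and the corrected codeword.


s = (0, 0, 1, 1)^T, error position = 3, corrected codeword c = 101101011000011

Compute s = H r^T mod 2 one row at a time:
  s_1 = 1 + 1 + 0 + 0 + 0 + 0 + 1 + 1 = 4 ≡ 0 (mod 2).
  s_2 = 1 + 0 + 1 + 0 + 0 + 0 + 1 + 1 = 4 ≡ 0 (mod 2).
  s_3 = 0 + 0 + 1 + 0 + 0 + 0 + 1 + 1 = 3 ≡ 1 (mod 2).
  s_4 = 1 + 0 + 0 + 0 + 1 + 0 + 0 + 1 = 3 ≡ 1 (mod 2).
s = (0, 0, 1, 1)^T — this equals column 3 of H (binary 0011), so error is at position 3.
Correct: flip bit 3 of r = 100101011000011 to get c = 101101011000011.


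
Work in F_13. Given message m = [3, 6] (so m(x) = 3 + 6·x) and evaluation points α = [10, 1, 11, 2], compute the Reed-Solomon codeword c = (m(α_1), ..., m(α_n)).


c = [11, 9, 4, 2]

Message polynomial: m(x) = 3 + 6·x (mod 13).
For each evaluation point α_i, compute m(α_i) mod 13:
  α_1 = 10: Horner steps 6 → 11, so m(10) = 11.
  α_2 = 1: Horner steps 6 → 9, so m(1) = 9.
  α_3 = 11: Horner steps 6 → 4, so m(11) = 4.
  α_4 = 2: Horner steps 6 → 2, so m(2) = 2.
Codeword c = [11, 9, 4, 2] ∈ F_13^4.


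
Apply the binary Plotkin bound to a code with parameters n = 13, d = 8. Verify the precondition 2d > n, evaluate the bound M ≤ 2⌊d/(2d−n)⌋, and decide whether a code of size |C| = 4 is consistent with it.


Plotkin bound M ≤ 4; given |C| = 4 ≤ bound (satisfied).

Check applicability: 2d = 16, n = 13.
2d − n = 3 > 0, so Plotkin applies.
Compute d/(2d−n) = 8/3 ≈ 2.6667.
⌊d/(2d−n)⌋ = 2.
Plotkin bound: M ≤ 2·2 = 4.
Given |C| = 4, check: satisfied.
This |C| is at the Plotkin bound.


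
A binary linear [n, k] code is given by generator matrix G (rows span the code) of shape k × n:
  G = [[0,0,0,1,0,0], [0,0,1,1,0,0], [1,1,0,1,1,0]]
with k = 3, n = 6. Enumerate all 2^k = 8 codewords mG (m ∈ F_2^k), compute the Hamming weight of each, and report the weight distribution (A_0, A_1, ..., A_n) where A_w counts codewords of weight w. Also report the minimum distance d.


Weight distribution: A_0 = 1, A_1 = 2, A_2 = 1, A_3 = 1, A_4 = 2, A_5 = 1. Minimum distance d = 1.

Enumerate all 2^3 = 8 messages m ∈ F_2^3.
For each, compute codeword c = mG in F_2^6, then tally its weight.
  m = 000 → c = 000000, weight = 0.
  m = 100 → c = 000100, weight = 1.
  m = 010 → c = 001100, weight = 2.
  m = 110 → c = 001000, weight = 1.
  m = 001 → c = 110110, weight = 4.
  m = 101 → c = 110010, weight = 3.
  m = 011 → c = 111010, weight = 4.
  m = 111 → c = 111110, weight = 5.
Tally weights:
  weight 0: 1 codewords.
  weight 1: 2 codewords.
  weight 2: 1 codewords.
  weight 3: 1 codewords.
  weight 4: 2 codewords.
  weight 5: 1 codewords.
Minimum distance d = smallest w > 0 with A_w > 0 = 1.
Sanity: Σ A_w = 8 = 2^3 = 8 ✓.


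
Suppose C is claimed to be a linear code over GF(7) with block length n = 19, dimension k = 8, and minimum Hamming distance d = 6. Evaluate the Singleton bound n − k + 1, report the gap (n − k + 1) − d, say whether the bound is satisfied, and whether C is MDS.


Singleton RHS = n − k + 1 = 12, slack = 6, bound satisfied, not MDS.

Singleton bound: d ≤ n − k + 1.
Here n = 19, k = 8, so n − k + 1 = 12.
Given d = 6, check d ≤ 12: YES.
Slack = (n − k + 1) − d = 6.
The code is NOT MDS (slack = 6 > 0).
Description: the claimed parameters are [19, 8, 6]_7; such a code would be non-MDS.


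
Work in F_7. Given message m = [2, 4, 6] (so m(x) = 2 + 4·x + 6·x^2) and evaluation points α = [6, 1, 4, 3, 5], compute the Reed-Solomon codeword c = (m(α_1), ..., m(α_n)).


c = [4, 5, 2, 5, 4]

Message polynomial: m(x) = 2 + 4·x + 6·x^2 (mod 7).
For each evaluation point α_i, compute m(α_i) mod 7:
  α_1 = 6: Horner steps 6 → 5 → 4, so m(6) = 4.
  α_2 = 1: Horner steps 6 → 3 → 5, so m(1) = 5.
  α_3 = 4: Horner steps 6 → 0 → 2, so m(4) = 2.
  α_4 = 3: Horner steps 6 → 1 → 5, so m(3) = 5.
  α_5 = 5: Horner steps 6 → 6 → 4, so m(5) = 4.
Codeword c = [4, 5, 2, 5, 4] ∈ F_7^5.


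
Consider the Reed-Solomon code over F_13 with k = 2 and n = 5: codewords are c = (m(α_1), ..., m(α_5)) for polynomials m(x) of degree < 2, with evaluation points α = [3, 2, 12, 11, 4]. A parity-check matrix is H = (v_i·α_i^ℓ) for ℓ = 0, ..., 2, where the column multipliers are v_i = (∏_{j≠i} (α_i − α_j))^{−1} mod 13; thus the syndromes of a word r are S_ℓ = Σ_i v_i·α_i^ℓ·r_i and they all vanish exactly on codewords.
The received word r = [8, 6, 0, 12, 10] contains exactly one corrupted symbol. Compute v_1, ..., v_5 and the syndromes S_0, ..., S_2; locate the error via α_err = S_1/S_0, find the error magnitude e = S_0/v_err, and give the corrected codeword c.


S = (9, 8, 10), error at position 4, error magnitude e = 1, c = [8, 6, 0, 11, 10].

Step 1: column multipliers v_i = (∏_{j≠i}(α_i − α_j))^{−1} mod 13.
  i = 1 (α = 3): (3−2)(3−12)(3−11)(3−4) = 1·(−9)·(−8)·(−1) = −72 ≡ 6, so v_1 = 6^{−1} = 11 (mod 13).
  i = 2 (α = 2): (2−3)(2−12)(2−11)(2−4) = (−1)·(−10)·(−9)·(−2) = 180 ≡ 11, so v_2 = 11^{−1} = 6 (mod 13).
  i = 3 (α = 12): (12−3)(12−2)(12−11)(12−4) = 9·10·1·8 = 720 ≡ 5, so v_3 = 5^{−1} = 8 (mod 13).
  i = 4 (α = 11): (11−3)(11−2)(11−12)(11−4) = 8·9·(−1)·7 = −504 ≡ 3, so v_4 = 3^{−1} = 9 (mod 13).
  i = 5 (α = 4): (4−3)(4−2)(4−12)(4−11) = 1·2·(−8)·(−7) = 112 ≡ 8, so v_5 = 8^{−1} = 5 (mod 13).
  v = [11, 6, 8, 9, 5].
Step 2: syndromes of r = [8, 6, 0, 12, 10] (all sums mod 13).
  S_0 = Σ v_i r_i = 11·8 + 6·6 + 8·0 + 9·12 + 5·10 = 282 ≡ 9.
  S_1 = Σ v_i α_i r_i = 11·3·8 + 6·2·6 + 8·12·0 + 9·11·12 + 5·4·10 = 1724 ≡ 8.
  α_i^2 mod 13 = [9, 4, 1, 4, 3].
  S_2 = Σ v_i α_i^2 r_i = 11·9·8 + 6·4·6 + 8·1·0 + 9·4·12 + 5·3·10 = 1518 ≡ 10.
  S = (9, 8, 10) ≠ 0, so r is not a codeword (an error is present).
Step 3: locate the error. For a single error e at position i, S_ℓ = v_i·e·α_i^ℓ, so α_err = S_1/S_0.
  S_0^{−1} = 9^{−1} = 3 (mod 13), so α_err = 8·3 = 24 ≡ 11 = α_4. Error position i = 4.
  Consistency check: S_2/S_1 = 10·5 = 50 ≡ 11 = α_err ✓ (single-error assumption holds).
Step 4: error magnitude e = S_0/v_4 = S_0·∏_{j≠4}(α_4 − α_j) = 9·3 = 27 ≡ 1 (mod 13).
Step 5: correct position 4: c_4 = r_4 − e = 12 − 1 ≡ 11 (mod 13). Hence c = [8, 6, 0, 11, 10].
  Check: interpolating c through the α_i gives m(x) = 2 + 2·x (degree < 2) with m(α_i) = c_i for every i, so c is indeed a codeword.


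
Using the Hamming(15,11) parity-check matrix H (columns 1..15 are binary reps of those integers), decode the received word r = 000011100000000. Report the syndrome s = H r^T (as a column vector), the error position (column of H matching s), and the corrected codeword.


s = (0, 1, 0, 0)^T, error position = 4, corrected codeword c = 000111100000000

Compute s = H r^T mod 2 one row at a time:
  s_1 = 0 + 0 + 0 + 0 + 0 + 0 + 0 + 0 = 0 ≡ 0 (mod 2).
  s_2 = 0 + 1 + 1 + 1 + 0 + 0 + 0 + 0 = 3 ≡ 1 (mod 2).
  s_3 = 0 + 0 + 1 + 1 + 0 + 0 + 0 + 0 = 2 ≡ 0 (mod 2).
  s_4 = 0 + 0 + 1 + 1 + 0 + 0 + 0 + 0 = 2 ≡ 0 (mod 2).
s = (0, 1, 0, 0)^T — this equals column 4 of H (binary 0100), so error is at position 4.
Correct: flip bit 4 of r = 000011100000000 to get c = 000111100000000.


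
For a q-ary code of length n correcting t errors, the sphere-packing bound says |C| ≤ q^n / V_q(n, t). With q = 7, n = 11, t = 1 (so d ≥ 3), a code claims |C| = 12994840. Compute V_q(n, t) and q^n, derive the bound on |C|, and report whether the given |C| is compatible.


V_q(n, t) = 67, q^n = 1977326743, Hamming bound = 29512339, |C| = 12994840 ≤ bound (satisfied).

Step 1: Compute V_q(n, t) = Σ_{j=0}^1 C(n, j) (q−1)^j.
  j = 0: C(11,0)·(6)^0 = 1·1 = 1.
  j = 1: C(11,1)·(6)^1 = 11·6 = 66.
  V_q(n, t) = 1 + 66 = 67.
Step 2: q^n = 7^11 = 1977326743.
Step 3: Hamming bound ⌊q^n / V_q(n,t)⌋ = ⌊1977326743/67⌋ = 29512339.
Step 4: Compare |C| = 12994840 to 29512339: satisfied.
The claimed |C| lies below the Hamming bound.


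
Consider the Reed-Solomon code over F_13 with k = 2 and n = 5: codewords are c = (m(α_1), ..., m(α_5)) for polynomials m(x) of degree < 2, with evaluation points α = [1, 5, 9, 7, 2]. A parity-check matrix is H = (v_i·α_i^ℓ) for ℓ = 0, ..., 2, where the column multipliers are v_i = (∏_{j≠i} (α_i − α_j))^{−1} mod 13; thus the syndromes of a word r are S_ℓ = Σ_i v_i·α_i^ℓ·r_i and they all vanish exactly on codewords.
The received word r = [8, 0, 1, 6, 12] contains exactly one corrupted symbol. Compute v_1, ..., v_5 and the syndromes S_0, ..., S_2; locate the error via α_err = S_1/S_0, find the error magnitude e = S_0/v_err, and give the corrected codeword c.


S = (3, 2, 10), error at position 2, error magnitude e = 2, c = [8, 11, 1, 6, 12].

Step 1: column multipliers v_i = (∏_{j≠i}(α_i − α_j))^{−1} mod 13.
  i = 1 (α = 1): (1−5)(1−9)(1−7)(1−2) = (−4)·(−8)·(−6)·(−1) = 192 ≡ 10, so v_1 = 10^{−1} = 4 (mod 13).
  i = 2 (α = 5): (5−1)(5−9)(5−7)(5−2) = 4·(−4)·(−2)·3 = 96 ≡ 5, so v_2 = 5^{−1} = 8 (mod 13).
  i = 3 (α = 9): (9−1)(9−5)(9−7)(9−2) = 8·4·2·7 = 448 ≡ 6, so v_3 = 6^{−1} = 11 (mod 13).
  i = 4 (α = 7): (7−1)(7−5)(7−9)(7−2) = 6·2·(−2)·5 = −120 ≡ 10, so v_4 = 10^{−1} = 4 (mod 13).
  i = 5 (α = 2): (2−1)(2−5)(2−9)(2−7) = 1·(−3)·(−7)·(−5) = −105 ≡ 12, so v_5 = 12^{−1} = 12 (mod 13).
  v = [4, 8, 11, 4, 12].
Step 2: syndromes of r = [8, 0, 1, 6, 12] (all sums mod 13).
  S_0 = Σ v_i r_i = 4·8 + 8·0 + 11·1 + 4·6 + 12·12 = 211 ≡ 3.
  S_1 = Σ v_i α_i r_i = 4·1·8 + 8·5·0 + 11·9·1 + 4·7·6 + 12·2·12 = 587 ≡ 2.
  α_i^2 mod 13 = [1, 12, 3, 10, 4].
  S_2 = Σ v_i α_i^2 r_i = 4·1·8 + 8·12·0 + 11·3·1 + 4·10·6 + 12·4·12 = 881 ≡ 10.
  S = (3, 2, 10) ≠ 0, so r is not a codeword (an error is present).
Step 3: locate the error. For a single error e at position i, S_ℓ = v_i·e·α_i^ℓ, so α_err = S_1/S_0.
  S_0^{−1} = 3^{−1} = 9 (mod 13), so α_err = 2·9 = 18 ≡ 5 = α_2. Error position i = 2.
  Consistency check: S_2/S_1 = 10·7 = 70 ≡ 5 = α_err ✓ (single-error assumption holds).
Step 4: error magnitude e = S_0/v_2 = S_0·∏_{j≠2}(α_2 − α_j) = 3·5 = 15 ≡ 2 (mod 13).
Step 5: correct position 2: c_2 = r_2 − e = 0 − 2 ≡ 11 (mod 13). Hence c = [8, 11, 1, 6, 12].
  Check: interpolating c through the α_i gives m(x) = 4 + 4·x (degree < 2) with m(α_i) = c_i for every i, so c is indeed a codeword.


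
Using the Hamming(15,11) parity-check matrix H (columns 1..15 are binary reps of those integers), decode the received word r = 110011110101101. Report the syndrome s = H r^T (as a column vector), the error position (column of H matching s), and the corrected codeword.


s = (1, 0, 1, 1)^T, error position = 11, corrected codeword c = 110011110111101

Compute s = H r^T mod 2 one row at a time:
  s_1 = 1 + 0 + 1 + 0 + 1 + 1 + 0 + 1 = 5 ≡ 1 (mod 2).
  s_2 = 0 + 1 + 1 + 1 + 1 + 1 + 0 + 1 = 6 ≡ 0 (mod 2).
  s_3 = 1 + 0 + 1 + 1 + 1 + 0 + 0 + 1 = 5 ≡ 1 (mod 2).
  s_4 = 1 + 0 + 1 + 1 + 0 + 0 + 1 + 1 = 5 ≡ 1 (mod 2).
s = (1, 0, 1, 1)^T — this equals column 11 of H (binary 1011), so error is at position 11.
Correct: flip bit 11 of r = 110011110101101 to get c = 110011110111101.
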